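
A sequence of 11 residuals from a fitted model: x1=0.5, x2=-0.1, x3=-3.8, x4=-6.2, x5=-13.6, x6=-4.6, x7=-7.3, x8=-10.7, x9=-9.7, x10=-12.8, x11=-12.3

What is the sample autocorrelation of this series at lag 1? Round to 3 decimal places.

0.448

Mean x̄ = (0.5 − 0.1 − 3.8 − 6.2 − 13.6 − 4.6 − 7.3 − 10.7 − 9.7 − 12.8 − 12.3)/11 = -7.3273
Numerator Σ_{t=1}^{10}(x_t−x̄)(x_{t+1}−x̄) = 110.0447
Denominator Σ(x_t−x̄)² = 245.6818
r_1 = 110.0447 / 245.6818 = 0.448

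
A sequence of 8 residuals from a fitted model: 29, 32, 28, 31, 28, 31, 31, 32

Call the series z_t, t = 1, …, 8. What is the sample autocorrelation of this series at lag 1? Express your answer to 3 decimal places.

-0.478

Mean z̄ = (29 + 32 + 28 + 31 + 28 + 31 + 31 + 32)/8 = 30.2500
Deviations from mean: -1.2500, 1.7500, -2.2500, 0.7500, -2.2500, 0.7500, 0.7500, 1.7500
Σ(z_t−z̄)(z_{t+1}−z̄) = (-2.1875) + (-3.9375) + (-1.6875) + (-1.6875) + (-1.6875) + (0.5625) + (1.3125) = -9.3125
Denominator Σ(z_t−z̄)² = 19.5000
r_1 = -9.3125 / 19.5000 = -0.478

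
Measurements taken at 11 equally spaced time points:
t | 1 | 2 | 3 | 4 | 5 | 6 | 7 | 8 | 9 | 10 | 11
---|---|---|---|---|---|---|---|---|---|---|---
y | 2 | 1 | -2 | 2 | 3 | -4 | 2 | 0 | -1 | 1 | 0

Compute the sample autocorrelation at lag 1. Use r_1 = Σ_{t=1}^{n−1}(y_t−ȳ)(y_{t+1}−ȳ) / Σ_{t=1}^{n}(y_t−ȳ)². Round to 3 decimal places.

Mean ȳ = (2 + 1 − 2 + 2 + 3 − 4 + 2 + 0 − 1 + 1 + 0)/11 = 0.3636
Numerator Σ_{t=1}^{10}(y_t−ȳ)(y_{t+1}−ȳ) = -19.8595
Denominator Σ(y_t−ȳ)² = 42.5455
r_1 = -19.8595 / 42.5455 = -0.467

-0.467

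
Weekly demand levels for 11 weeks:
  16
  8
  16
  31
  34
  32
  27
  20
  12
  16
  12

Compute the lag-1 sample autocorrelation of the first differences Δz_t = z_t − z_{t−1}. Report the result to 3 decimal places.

First differences Δz: -8, 8, 15, 3, -2, -5, -7, -8, 4, -4
Mean of differences = -0.4000
Numerator Σ(Δz_t−Δz̄)(Δz_{t+1}−Δz̄) = 151.0400
Denominator Σ(Δz_t−Δz̄)² = 534.4000
r_1(Δz) = 151.0400 / 534.4000 = 0.283

0.283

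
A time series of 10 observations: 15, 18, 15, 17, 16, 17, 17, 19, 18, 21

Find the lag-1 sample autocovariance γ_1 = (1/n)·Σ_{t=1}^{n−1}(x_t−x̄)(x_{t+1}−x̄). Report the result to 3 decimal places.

Mean x̄ = (15 + 18 + 15 + 17 + 16 + 17 + 17 + 19 + 18 + 21)/10 = 17.3000
Σ_{t=1}^{9}(x_t−x̄)(x_{t+1}−x̄) = 1.6100
γ_1 = 1.6100 / 10 = 0.161

0.161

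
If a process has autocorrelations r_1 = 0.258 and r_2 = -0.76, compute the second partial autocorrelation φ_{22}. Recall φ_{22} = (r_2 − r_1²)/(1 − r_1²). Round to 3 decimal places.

-0.886

φ_{22} = (r_2 − r_1²) / (1 − r_1²)
r_1² = (0.258)² = 0.066564
Numerator = -0.76 − 0.0666 = -0.8266; denominator = 1 − 0.0666 = 0.9334
φ_{22} = -0.8266 / 0.9334 = -0.886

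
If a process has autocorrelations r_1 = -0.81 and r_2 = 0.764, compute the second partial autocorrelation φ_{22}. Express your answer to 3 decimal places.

φ_{22} = (r_2 − r_1²) / (1 − r_1²)
r_1² = (-0.81)² = 0.6561
Numerator = 0.764 − 0.6561 = 0.1079; denominator = 1 − 0.6561 = 0.3439
φ_{22} = 0.1079 / 0.3439 = 0.314

0.314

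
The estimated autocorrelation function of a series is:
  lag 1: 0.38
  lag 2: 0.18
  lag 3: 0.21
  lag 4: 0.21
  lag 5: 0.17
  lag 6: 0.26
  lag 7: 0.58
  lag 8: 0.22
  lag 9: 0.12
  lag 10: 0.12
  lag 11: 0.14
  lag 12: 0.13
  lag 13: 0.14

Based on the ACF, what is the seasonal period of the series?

7

The largest autocorrelation is r_7 = 0.58; the remaining lags stay at or below 0.38. The elevated value at lag 1 (0.38), dropping to 0.18 at lag 2, reflects decaying short-term dependence rather than seasonality.
The dominant spike at lag 7 indicates a seasonal period of 7.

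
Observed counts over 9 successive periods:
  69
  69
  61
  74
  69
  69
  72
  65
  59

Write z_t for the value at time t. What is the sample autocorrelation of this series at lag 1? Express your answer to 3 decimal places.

Mean z̄ = (69 + 69 + 61 + 74 + 69 + 69 + 72 + 65 + 59)/9 = 67.4444
Numerator Σ_{t=1}^{8}(z_t−z̄)(z_{t+1}−z̄) = -20.6420
Denominator Σ(z_t−z̄)² = 192.2222
r_1 = -20.6420 / 192.2222 = -0.107

-0.107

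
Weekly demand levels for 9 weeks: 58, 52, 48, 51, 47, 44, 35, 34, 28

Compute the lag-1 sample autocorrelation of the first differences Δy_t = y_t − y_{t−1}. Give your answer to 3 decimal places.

First differences Δy: -6, -4, 3, -4, -3, -9, -1, -6
Mean of differences = -3.7500
Numerator Σ(Δy_t−Δȳ)(Δy_{t+1}−Δȳ) = -27.5625
Denominator Σ(Δy_t−Δȳ)² = 91.5000
r_1(Δy) = -27.5625 / 91.5000 = -0.301

-0.301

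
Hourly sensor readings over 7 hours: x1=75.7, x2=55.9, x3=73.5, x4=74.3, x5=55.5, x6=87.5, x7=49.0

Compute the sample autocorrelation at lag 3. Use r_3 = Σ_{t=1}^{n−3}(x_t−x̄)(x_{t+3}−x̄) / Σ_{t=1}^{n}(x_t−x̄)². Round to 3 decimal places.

0.163

Mean x̄ = (75.7 + 55.9 + 73.5 + 74.3 + 55.5 + 87.5 + 49.0)/7 = 67.3429
Deviations from mean: 8.3571, -11.4429, 6.1571, 6.9571, -11.8429, 20.1571, -18.3429
Σ(x_t−x̄)(x_{t+3}−x̄) = (58.1418) + (135.5161) + (124.1104) + (-127.6139) = 190.1545
Denominator Σ(x_t−x̄)² = 1170.1171
r_3 = 190.1545 / 1170.1171 = 0.163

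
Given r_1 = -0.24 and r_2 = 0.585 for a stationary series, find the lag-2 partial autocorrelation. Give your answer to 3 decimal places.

0.560

φ_{22} = (r_2 − r_1²) / (1 − r_1²)
r_1² = (-0.24)² = 0.0576
Numerator = 0.585 − 0.0576 = 0.5274; denominator = 1 − 0.0576 = 0.9424
φ_{22} = 0.5274 / 0.9424 = 0.560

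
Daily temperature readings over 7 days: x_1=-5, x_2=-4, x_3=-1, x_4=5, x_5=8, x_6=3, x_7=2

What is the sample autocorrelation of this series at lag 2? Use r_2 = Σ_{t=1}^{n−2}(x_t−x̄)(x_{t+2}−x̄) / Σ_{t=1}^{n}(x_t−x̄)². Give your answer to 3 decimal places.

-0.062

Mean x̄ = (-5 − 4 − 1 + 5 + 8 + 3 + 2)/7 = 1.1429
Deviations from mean: -6.1429, -5.1429, -2.1429, 3.8571, 6.8571, 1.8571, 0.8571
Σ(x_t−x̄)(x_{t+2}−x̄) = (13.1633) + (-19.8367) + (-14.6939) + (7.1633) + (5.8776) = -8.3265
Denominator Σ(x_t−x̄)² = 134.8571
r_2 = -8.3265 / 134.8571 = -0.062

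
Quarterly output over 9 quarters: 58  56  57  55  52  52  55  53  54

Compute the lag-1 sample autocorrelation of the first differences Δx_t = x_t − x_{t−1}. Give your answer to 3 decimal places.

-0.258

First differences Δx: -2, 1, -2, -3, 0, 3, -2, 1
Mean of differences = -0.5000
Numerator Σ(Δx_t−Δx̄)(Δx_{t+1}−Δx̄) = -7.7500
Denominator Σ(Δx_t−Δx̄)² = 30.0000
r_1(Δx) = -7.7500 / 30.0000 = -0.258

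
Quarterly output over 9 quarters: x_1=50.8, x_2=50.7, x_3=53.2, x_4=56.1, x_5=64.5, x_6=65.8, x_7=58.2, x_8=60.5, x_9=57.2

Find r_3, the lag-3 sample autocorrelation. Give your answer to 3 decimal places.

-0.233

Mean x̄ = (50.8 + 50.7 + 53.2 + 56.1 + 64.5 + 65.8 + 58.2 + 60.5 + 57.2)/9 = 57.4444
Numerator Σ_{t=1}^{6}(x_t−x̄)(x_{t+3}−x̄) = -55.6170
Denominator Σ(x_t−x̄)² = 239.0222
r_3 = -55.6170 / 239.0222 = -0.233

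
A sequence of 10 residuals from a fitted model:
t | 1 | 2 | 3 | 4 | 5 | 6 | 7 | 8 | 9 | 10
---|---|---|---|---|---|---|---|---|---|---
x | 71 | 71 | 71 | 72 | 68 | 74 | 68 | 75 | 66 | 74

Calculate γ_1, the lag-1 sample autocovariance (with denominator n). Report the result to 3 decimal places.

Mean x̄ = (71 + 71 + 71 + 72 + 68 + 74 + 68 + 75 + 66 + 74)/10 = 71.0000
Σ_{t=1}^{9}(x_t−x̄)(x_{t+1}−x̄) = -68.0000
γ_1 = -68.0000 / 10 = -6.800

-6.800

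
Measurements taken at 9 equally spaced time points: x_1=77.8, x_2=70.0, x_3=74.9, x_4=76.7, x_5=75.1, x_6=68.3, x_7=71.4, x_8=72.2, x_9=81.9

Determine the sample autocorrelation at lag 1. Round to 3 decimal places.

-0.084

Mean x̄ = (77.8 + 70.0 + 74.9 + 76.7 + 75.1 + 68.3 + 71.4 + 72.2 + 81.9)/9 = 74.2556
Numerator Σ_{t=1}^{8}(x_t−x̄)(x_{t+1}−x̄) = -12.0531
Denominator Σ(x_t−x̄)² = 144.0622
r_1 = -12.0531 / 144.0622 = -0.084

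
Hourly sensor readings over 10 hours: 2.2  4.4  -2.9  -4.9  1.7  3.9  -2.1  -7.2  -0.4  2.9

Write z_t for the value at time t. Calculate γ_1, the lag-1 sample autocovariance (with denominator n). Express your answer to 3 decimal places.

Mean z̄ = (2.2 + 4.4 − 2.9 − 4.9 + 1.7 + 3.9 − 2.1 − 7.2 − 0.4 + 2.9)/10 = -0.2400
Σ_{t=1}^{9}(z_t−z̄)(z_{t+1}−z̄) = 16.2224
γ_1 = 16.2224 / 10 = 1.622

1.622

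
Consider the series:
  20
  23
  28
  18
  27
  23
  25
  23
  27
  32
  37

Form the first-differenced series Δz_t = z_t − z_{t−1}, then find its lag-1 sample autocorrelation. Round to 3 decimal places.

First differences Δz: 3, 5, -10, 9, -4, 2, -2, 4, 5, 5
Mean of differences = 1.7000
Numerator Σ(Δz_t−Δz̄)(Δz_{t+1}−Δz̄) = -154.1900
Denominator Σ(Δz_t−Δz̄)² = 276.1000
r_1(Δz) = -154.1900 / 276.1000 = -0.558

-0.558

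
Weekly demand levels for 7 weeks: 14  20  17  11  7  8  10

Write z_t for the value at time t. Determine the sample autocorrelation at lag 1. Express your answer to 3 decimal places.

Mean z̄ = (14 + 20 + 17 + 11 + 7 + 8 + 10)/7 = 12.4286
Deviations from mean: 1.5714, 7.5714, 4.5714, -1.4286, -5.4286, -4.4286, -2.4286
Σ(z_t−z̄)(z_{t+1}−z̄) = (11.8980) + (34.6122) + (-6.5306) + (7.7551) + (24.0408) + (10.7551) = 82.5306
Denominator Σ(z_t−z̄)² = 137.7143
r_1 = 82.5306 / 137.7143 = 0.599

0.599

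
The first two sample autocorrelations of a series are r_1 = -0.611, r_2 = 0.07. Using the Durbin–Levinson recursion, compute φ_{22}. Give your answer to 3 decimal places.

-0.484

φ_{22} = (r_2 − r_1²) / (1 − r_1²)
r_1² = (-0.611)² = 0.373321
Numerator = 0.07 − 0.3733 = -0.3033; denominator = 1 − 0.3733 = 0.6267
φ_{22} = -0.3033 / 0.6267 = -0.484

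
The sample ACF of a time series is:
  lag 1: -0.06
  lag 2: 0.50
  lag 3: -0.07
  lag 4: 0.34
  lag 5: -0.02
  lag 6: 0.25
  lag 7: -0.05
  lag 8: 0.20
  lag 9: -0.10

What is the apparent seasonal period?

The largest autocorrelation is r_2 = 0.50, with weaker echoes at lags 4 (0.34), 6 (0.25) and 8 (0.20); the remaining lags stay at or below -0.02.
The dominant spike at lag 2 indicates a seasonal period of 2.

2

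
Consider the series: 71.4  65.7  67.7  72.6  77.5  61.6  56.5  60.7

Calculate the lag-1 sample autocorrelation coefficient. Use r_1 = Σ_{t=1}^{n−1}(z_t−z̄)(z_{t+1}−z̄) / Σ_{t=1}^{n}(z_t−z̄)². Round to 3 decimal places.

0.357

Mean z̄ = (71.4 + 65.7 + 67.7 + 72.6 + 77.5 + 61.6 + 56.5 + 60.7)/8 = 66.7125
Deviations from mean: 4.6875, -1.0125, 0.9875, 5.8875, 10.7875, -5.1125, -10.2125, -6.0125
Numerator Σ_{t=1}^{7}(z_t−z̄)(z_{t+1}−z̄) = 122.0423
Denominator Σ(z_t−z̄)² = 341.5888
r_1 = 122.0423 / 341.5888 = 0.357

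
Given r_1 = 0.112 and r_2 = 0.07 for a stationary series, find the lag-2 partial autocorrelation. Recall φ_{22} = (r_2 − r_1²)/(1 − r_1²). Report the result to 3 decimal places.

φ_{22} = (r_2 − r_1²) / (1 − r_1²)
r_1² = (0.112)² = 0.012544
Numerator = 0.07 − 0.0125 = 0.0575; denominator = 1 − 0.0125 = 0.9875
φ_{22} = 0.0575 / 0.9875 = 0.058

0.058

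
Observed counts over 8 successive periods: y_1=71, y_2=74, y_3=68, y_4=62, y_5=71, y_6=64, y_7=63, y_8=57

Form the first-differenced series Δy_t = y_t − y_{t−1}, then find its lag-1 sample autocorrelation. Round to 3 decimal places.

-0.509

First differences Δy: 3, -6, -6, 9, -7, -1, -6
Mean of differences = -2.0000
Numerator Σ(Δy_t−Δȳ)(Δy_{t+1}−Δȳ) = -112.0000
Denominator Σ(Δy_t−Δȳ)² = 220.0000
r_1(Δy) = -112.0000 / 220.0000 = -0.509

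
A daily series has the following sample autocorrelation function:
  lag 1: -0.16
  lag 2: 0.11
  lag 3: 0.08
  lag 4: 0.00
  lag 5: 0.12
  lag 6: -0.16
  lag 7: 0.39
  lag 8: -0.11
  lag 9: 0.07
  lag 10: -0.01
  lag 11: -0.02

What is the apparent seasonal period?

The largest autocorrelation is r_7 = 0.39; the remaining lags stay at or below 0.12.
The dominant spike at lag 7 indicates a seasonal period of 7.

7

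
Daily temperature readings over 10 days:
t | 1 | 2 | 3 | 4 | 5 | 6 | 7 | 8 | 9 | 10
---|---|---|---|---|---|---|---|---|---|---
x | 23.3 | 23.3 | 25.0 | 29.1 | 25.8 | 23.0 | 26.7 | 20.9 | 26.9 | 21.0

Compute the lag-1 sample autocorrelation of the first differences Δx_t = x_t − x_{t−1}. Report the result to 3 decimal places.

-0.631

First differences Δx: 0.0, 1.7, 4.1, -3.3, -2.8, 3.7, -5.8, 6.0, -5.9
Mean of differences = -0.2556
Numerator Σ(Δx_t−Δx̄)(Δx_{t+1}−Δx̄) = -98.4853
Denominator Σ(Δx_t−Δx̄)² = 155.9822
r_1(Δx) = -98.4853 / 155.9822 = -0.631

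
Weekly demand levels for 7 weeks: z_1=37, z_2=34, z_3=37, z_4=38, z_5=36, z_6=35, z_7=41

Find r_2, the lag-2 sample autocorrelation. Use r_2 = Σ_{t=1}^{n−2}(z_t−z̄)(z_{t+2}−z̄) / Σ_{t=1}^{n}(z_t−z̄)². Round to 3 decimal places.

Mean z̄ = (37 + 34 + 37 + 38 + 36 + 35 + 41)/7 = 36.8571
Deviations from mean: 0.1429, -2.8571, 0.1429, 1.1429, -0.8571, -1.8571, 4.1429
Numerator Σ_{t=1}^{5}(z_t−z̄)(z_{t+2}−z̄) = -9.0408
Denominator Σ(z_t−z̄)² = 30.8571
r_2 = -9.0408 / 30.8571 = -0.293

-0.293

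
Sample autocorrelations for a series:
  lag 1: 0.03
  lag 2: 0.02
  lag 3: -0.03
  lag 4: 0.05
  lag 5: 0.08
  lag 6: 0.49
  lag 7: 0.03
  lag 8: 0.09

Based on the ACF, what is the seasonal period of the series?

The largest autocorrelation is r_6 = 0.49; the remaining lags stay at or below 0.09.
The dominant spike at lag 6 indicates a seasonal period of 6.

6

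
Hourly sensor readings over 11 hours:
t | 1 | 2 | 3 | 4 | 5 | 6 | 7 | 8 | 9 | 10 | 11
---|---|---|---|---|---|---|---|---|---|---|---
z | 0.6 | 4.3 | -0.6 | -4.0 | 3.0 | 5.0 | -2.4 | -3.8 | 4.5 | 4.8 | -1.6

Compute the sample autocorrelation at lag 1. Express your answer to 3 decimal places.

Mean z̄ = (0.6 + 4.3 − 0.6 − 4.0 + 3.0 + 5.0 − 2.4 − 3.8 + 4.5 + 4.8 − 1.6)/11 = 0.8909
Numerator Σ_{t=1}^{10}(z_t−z̄)(z_{t+1}−z̄) = -11.0755
Denominator Σ(z_t−z̄)² = 126.5291
r_1 = -11.0755 / 126.5291 = -0.088

-0.088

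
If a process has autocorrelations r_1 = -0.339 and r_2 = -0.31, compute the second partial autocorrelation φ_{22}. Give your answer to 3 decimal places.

-0.480

φ_{22} = (r_2 − r_1²) / (1 − r_1²)
r_1² = (-0.339)² = 0.114921
Numerator = -0.31 − 0.1149 = -0.4249; denominator = 1 − 0.1149 = 0.8851
φ_{22} = -0.4249 / 0.8851 = -0.480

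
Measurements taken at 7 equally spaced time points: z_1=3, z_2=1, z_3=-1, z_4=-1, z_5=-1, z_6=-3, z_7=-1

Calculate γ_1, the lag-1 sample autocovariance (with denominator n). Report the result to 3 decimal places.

1.096

Mean z̄ = (3 + 1 − 1 − 1 − 1 − 3 − 1)/7 = -0.4286
Σ_{t=1}^{6}(z_t−z̄)(z_{t+1}−z̄) = 7.6735
γ_1 = 7.6735 / 7 = 1.096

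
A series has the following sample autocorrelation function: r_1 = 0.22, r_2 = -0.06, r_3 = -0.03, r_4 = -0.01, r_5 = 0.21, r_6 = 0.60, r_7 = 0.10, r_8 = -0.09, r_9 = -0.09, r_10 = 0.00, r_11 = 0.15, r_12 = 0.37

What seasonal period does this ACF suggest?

The largest autocorrelation is r_6 = 0.60, with a weaker echo at lag 12 (0.37); the remaining lags stay at or below 0.22.
The dominant spike at lag 6 indicates a seasonal period of 6.

6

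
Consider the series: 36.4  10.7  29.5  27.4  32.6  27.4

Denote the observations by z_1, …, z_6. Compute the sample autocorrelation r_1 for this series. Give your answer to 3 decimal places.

-0.475

Mean z̄ = (36.4 + 10.7 + 29.5 + 27.4 + 32.6 + 27.4)/6 = 27.3333
Deviations from mean: 9.0667, -16.6333, 2.1667, 0.0667, 5.2667, 0.0667
Σ(z_t−z̄)(z_{t+1}−z̄) = (-150.8089) + (-36.0389) + (0.1444) + (0.3511) + (0.3511) = -186.0011
Denominator Σ(z_t−z̄)² = 391.3133
r_1 = -186.0011 / 391.3133 = -0.475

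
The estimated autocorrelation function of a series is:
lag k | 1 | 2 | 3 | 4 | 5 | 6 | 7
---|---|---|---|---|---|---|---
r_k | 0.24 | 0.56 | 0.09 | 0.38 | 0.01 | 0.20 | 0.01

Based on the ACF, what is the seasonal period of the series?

The largest autocorrelation is r_2 = 0.56, with a weaker echo at lag 4 (0.38); the remaining lags stay at or below 0.24.
The dominant spike at lag 2 indicates a seasonal period of 2.

2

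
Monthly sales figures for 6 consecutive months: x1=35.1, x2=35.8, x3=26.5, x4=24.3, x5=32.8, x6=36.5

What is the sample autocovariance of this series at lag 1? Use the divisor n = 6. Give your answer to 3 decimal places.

Mean x̄ = (35.1 + 35.8 + 26.5 + 24.3 + 32.8 + 36.5)/6 = 31.8333
Deviations: 3.2667, 3.9667, -5.3333, -7.5333, 0.9667, 4.6667
Σ_{t=1}^{5}(x_t−x̄)(x_{t+1}−x̄) = 29.2089
γ_1 = 29.2089 / 6 = 4.868

4.868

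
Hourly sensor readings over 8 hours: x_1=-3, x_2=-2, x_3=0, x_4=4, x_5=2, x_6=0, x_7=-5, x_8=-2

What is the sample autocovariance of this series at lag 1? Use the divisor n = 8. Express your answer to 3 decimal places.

Mean x̄ = (-3 − 2 + 0 + 4 + 2 + 0 − 5 − 2)/8 = -0.7500
Deviations: -2.2500, -1.2500, 0.7500, 4.7500, 2.7500, 0.7500, -4.2500, -1.2500
Σ_{t=1}^{7}(x_t−x̄)(x_{t+1}−x̄) = 22.6875
γ_1 = 22.6875 / 8 = 2.836

2.836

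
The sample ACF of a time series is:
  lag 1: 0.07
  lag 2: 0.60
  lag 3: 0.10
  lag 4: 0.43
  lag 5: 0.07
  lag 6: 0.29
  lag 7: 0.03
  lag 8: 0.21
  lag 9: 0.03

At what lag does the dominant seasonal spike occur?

2

The largest autocorrelation is r_2 = 0.60, with weaker echoes at lags 4 (0.43), 6 (0.29) and 8 (0.21); the remaining lags stay at or below 0.10.
The dominant spike at lag 2 indicates a seasonal period of 2.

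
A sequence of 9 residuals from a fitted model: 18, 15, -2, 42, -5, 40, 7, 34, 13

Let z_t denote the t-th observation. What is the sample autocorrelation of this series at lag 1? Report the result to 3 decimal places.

Mean z̄ = (18 + 15 − 2 + 42 − 5 + 40 + 7 + 34 + 13)/9 = 18.0000
Numerator Σ_{t=1}^{8}(z_t−z̄)(z_{t+1}−z̄) = -1976.0000
Denominator Σ(z_t−z̄)² = 2400.0000
r_1 = -1976.0000 / 2400.0000 = -0.823

-0.823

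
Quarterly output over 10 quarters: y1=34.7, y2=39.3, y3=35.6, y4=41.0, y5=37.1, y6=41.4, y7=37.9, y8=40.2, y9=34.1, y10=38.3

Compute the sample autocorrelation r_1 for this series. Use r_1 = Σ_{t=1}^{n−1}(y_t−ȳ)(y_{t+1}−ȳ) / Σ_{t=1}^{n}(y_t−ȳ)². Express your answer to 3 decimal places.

-0.511

Mean ȳ = (34.7 + 39.3 + 35.6 + 41.0 + 37.1 + 41.4 + 37.9 + 40.2 + 34.1 + 38.3)/10 = 37.9600
Numerator Σ_{t=1}^{9}(y_t−ȳ)(y_{t+1}−ȳ) = -30.5776
Denominator Σ(y_t−ȳ)² = 59.8440
r_1 = -30.5776 / 59.8440 = -0.511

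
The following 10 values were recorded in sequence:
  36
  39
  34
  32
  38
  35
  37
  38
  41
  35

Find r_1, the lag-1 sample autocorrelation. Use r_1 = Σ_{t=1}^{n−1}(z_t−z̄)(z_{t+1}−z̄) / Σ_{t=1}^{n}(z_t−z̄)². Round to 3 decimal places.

-0.084

Mean z̄ = (36 + 39 + 34 + 32 + 38 + 35 + 37 + 38 + 41 + 35)/10 = 36.5000
Numerator Σ_{t=1}^{9}(z_t−z̄)(z_{t+1}−z̄) = -5.2500
Denominator Σ(z_t−z̄)² = 62.5000
r_1 = -5.2500 / 62.5000 = -0.084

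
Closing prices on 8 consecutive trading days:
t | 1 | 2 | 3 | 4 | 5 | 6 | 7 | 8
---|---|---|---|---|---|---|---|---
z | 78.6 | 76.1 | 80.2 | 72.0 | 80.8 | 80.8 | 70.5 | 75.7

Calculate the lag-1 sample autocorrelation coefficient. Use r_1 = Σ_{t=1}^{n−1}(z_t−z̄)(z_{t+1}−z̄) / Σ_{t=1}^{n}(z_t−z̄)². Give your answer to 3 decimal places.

Mean z̄ = (78.6 + 76.1 + 80.2 + 72.0 + 80.8 + 80.8 + 70.5 + 75.7)/8 = 76.8375
Σ(z_t−z̄)(z_{t+1}−z̄) = (-1.2998) + (-2.4798) + (-16.2661) + (-19.1686) + (15.7014) + (-25.1123) + (7.2089) = -41.4164
Denominator Σ(z_t−z̄)² = 111.2188
r_1 = -41.4164 / 111.2188 = -0.372

-0.372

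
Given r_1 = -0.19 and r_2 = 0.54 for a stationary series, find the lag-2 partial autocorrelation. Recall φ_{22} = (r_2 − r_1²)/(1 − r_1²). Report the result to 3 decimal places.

0.523

φ_{22} = (r_2 − r_1²) / (1 − r_1²)
r_1² = (-0.19)² = 0.0361
Numerator = 0.54 − 0.0361 = 0.5039; denominator = 1 − 0.0361 = 0.9639
φ_{22} = 0.5039 / 0.9639 = 0.523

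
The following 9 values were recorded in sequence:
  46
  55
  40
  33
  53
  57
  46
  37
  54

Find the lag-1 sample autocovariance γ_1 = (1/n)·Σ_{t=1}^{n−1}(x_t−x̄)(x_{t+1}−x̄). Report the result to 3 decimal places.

Mean x̄ = (46 + 55 + 40 + 33 + 53 + 57 + 46 + 37 + 54)/9 = 46.7778
Σ_{t=1}^{8}(x_t−x̄)(x_{t+1}−x̄) = -61.8272
γ_1 = -61.8272 / 9 = -6.870

-6.870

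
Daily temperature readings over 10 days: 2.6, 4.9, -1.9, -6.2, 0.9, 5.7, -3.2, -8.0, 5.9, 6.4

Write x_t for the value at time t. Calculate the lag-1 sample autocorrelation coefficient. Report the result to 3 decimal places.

0.054

Mean x̄ = (2.6 + 4.9 − 1.9 − 6.2 + 0.9 + 5.7 − 3.2 − 8.0 + 5.9 + 6.4)/10 = 0.7100
Numerator Σ_{t=1}^{9}(x_t−x̄)(x_{t+1}−x̄) = 13.5249
Denominator Σ(x_t−x̄)² = 251.0890
r_1 = 13.5249 / 251.0890 = 0.054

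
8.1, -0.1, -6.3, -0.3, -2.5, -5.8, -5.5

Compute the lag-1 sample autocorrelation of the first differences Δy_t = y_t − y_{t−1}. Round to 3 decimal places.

-0.090

First differences Δy: -8.2, -6.2, 6.0, -2.2, -3.3, 0.3
Mean of differences = -2.2667
Numerator Σ(Δy_t−Δȳ)(Δy_{t+1}−Δȳ) = -11.3478
Denominator Σ(Δy_t−Δȳ)² = 126.6733
r_1(Δy) = -11.3478 / 126.6733 = -0.090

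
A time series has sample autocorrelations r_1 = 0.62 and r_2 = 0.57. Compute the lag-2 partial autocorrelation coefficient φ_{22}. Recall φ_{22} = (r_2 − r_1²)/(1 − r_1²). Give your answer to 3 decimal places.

0.301

φ_{22} = (r_2 − r_1²) / (1 − r_1²)
r_1² = (0.62)² = 0.3844
Numerator = 0.57 − 0.3844 = 0.1856; denominator = 1 − 0.3844 = 0.6156
φ_{22} = 0.1856 / 0.6156 = 0.301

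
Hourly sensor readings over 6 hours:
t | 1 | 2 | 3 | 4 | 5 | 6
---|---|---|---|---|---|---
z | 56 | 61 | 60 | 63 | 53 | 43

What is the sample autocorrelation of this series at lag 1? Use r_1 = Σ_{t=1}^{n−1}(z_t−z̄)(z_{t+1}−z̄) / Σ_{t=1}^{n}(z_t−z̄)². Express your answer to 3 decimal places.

0.246

Mean z̄ = (56 + 61 + 60 + 63 + 53 + 43)/6 = 56.0000
Deviations from mean: 0.0000, 5.0000, 4.0000, 7.0000, -3.0000, -13.0000
Σ(z_t−z̄)(z_{t+1}−z̄) = (0.0000) + (20.0000) + (28.0000) + (-21.0000) + (39.0000) = 66.0000
Denominator Σ(z_t−z̄)² = 268.0000
r_1 = 66.0000 / 268.0000 = 0.246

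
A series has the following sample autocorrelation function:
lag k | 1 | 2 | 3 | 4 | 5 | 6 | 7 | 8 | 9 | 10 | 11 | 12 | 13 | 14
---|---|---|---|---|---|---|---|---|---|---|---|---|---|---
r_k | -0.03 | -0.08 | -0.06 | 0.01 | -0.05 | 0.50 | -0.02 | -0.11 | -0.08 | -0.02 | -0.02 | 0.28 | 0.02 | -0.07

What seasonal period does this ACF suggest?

The largest autocorrelation is r_6 = 0.50, with a weaker echo at lag 12 (0.28); the remaining lags stay at or below 0.02.
The dominant spike at lag 6 indicates a seasonal period of 6.

6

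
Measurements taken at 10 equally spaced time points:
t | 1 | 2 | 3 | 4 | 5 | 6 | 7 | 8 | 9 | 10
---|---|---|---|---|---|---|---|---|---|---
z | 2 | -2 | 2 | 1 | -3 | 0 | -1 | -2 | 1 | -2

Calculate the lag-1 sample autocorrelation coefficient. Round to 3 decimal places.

Mean z̄ = (2 − 2 + 2 + 1 − 3 + 0 − 1 − 2 + 1 − 2)/10 = -0.4000
Numerator Σ_{t=1}^{9}(z_t−z̄)(z_{t+1}−z̄) = -12.7600
Denominator Σ(z_t−z̄)² = 30.4000
r_1 = -12.7600 / 30.4000 = -0.420

-0.420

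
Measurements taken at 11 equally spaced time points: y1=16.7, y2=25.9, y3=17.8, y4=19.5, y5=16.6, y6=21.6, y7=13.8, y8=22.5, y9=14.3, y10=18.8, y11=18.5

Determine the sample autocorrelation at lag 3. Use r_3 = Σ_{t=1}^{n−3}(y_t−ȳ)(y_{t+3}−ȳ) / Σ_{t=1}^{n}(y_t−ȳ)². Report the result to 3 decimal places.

-0.354

Mean ȳ = (16.7 + 25.9 + 17.8 + 19.5 + 16.6 + 21.6 + 13.8 + 22.5 + 14.3 + 18.8 + 18.5)/11 = 18.7273
Numerator Σ_{t=1}^{8}(y_t−ȳ)(y_{t+3}−ȳ) = -45.2559
Denominator Σ(y_t−ȳ)² = 127.9618
r_3 = -45.2559 / 127.9618 = -0.354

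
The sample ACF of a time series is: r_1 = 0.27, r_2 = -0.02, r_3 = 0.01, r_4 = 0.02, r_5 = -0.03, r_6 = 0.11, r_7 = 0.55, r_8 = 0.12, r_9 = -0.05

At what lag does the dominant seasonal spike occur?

The largest autocorrelation is r_7 = 0.55; the remaining lags stay at or below 0.27.
The dominant spike at lag 7 indicates a seasonal period of 7.

7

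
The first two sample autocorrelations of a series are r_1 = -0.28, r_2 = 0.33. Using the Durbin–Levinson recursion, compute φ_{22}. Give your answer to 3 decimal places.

φ_{22} = (r_2 − r_1²) / (1 − r_1²)
r_1² = (-0.28)² = 0.0784
Numerator = 0.33 − 0.0784 = 0.2516; denominator = 1 − 0.0784 = 0.9216
φ_{22} = 0.2516 / 0.9216 = 0.273

0.273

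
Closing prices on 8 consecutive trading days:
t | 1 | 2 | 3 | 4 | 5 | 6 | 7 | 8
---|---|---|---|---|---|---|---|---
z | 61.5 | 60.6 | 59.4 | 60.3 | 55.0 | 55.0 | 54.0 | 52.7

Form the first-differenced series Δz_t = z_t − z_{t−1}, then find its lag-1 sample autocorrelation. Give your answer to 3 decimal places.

First differences Δz: -0.9, -1.2, 0.9, -5.3, 0.0, -1.0, -1.3
Mean of differences = -1.2571
Numerator Σ(Δz_t−Δz̄)(Δz_{t+1}−Δz̄) = -13.3476
Denominator Σ(Δz_t−Δz̄)² = 22.7771
r_1(Δz) = -13.3476 / 22.7771 = -0.586

-0.586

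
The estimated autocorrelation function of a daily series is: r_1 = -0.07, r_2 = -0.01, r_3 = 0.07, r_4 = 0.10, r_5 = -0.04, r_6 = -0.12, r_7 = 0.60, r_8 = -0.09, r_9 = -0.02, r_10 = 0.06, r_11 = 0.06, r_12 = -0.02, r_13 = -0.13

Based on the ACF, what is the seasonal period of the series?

7

The largest autocorrelation is r_7 = 0.60; the remaining lags stay at or below 0.10.
The dominant spike at lag 7 indicates a seasonal period of 7.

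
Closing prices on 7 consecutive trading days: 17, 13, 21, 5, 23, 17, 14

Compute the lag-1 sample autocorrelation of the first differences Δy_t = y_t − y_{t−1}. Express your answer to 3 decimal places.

First differences Δy: -4, 8, -16, 18, -6, -3
Mean of differences = -0.5000
Numerator Σ(Δy_t−Δȳ)(Δy_{t+1}−Δȳ) = -536.2500
Denominator Σ(Δy_t−Δȳ)² = 703.5000
r_1(Δy) = -536.2500 / 703.5000 = -0.762

-0.762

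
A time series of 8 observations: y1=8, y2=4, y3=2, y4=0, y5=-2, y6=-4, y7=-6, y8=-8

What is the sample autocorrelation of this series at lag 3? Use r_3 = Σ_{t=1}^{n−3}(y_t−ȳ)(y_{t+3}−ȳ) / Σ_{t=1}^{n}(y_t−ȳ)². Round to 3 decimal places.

Mean ȳ = (8 + 4 + 2 + 0 − 2 − 4 − 6 − 8)/8 = -0.7500
Deviations from mean: 8.7500, 4.7500, 2.7500, 0.7500, -1.2500, -3.2500, -5.2500, -7.2500
Numerator Σ_{t=1}^{5}(y_t−ȳ)(y_{t+3}−ȳ) = -3.1875
Denominator Σ(y_t−ȳ)² = 199.5000
r_3 = -3.1875 / 199.5000 = -0.016

-0.016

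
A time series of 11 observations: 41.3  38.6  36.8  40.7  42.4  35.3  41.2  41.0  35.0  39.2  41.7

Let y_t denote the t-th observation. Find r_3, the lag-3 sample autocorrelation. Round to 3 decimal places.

0.570

Mean ȳ = (41.3 + 38.6 + 36.8 + 40.7 + 42.4 + 35.3 + 41.2 + 41.0 + 35.0 + 39.2 + 41.7)/11 = 39.3818
Numerator Σ_{t=1}^{8}(y_t−ȳ)(y_{t+3}−ȳ) = 39.2945
Denominator Σ(y_t−ȳ)² = 68.9964
r_3 = 39.2945 / 68.9964 = 0.570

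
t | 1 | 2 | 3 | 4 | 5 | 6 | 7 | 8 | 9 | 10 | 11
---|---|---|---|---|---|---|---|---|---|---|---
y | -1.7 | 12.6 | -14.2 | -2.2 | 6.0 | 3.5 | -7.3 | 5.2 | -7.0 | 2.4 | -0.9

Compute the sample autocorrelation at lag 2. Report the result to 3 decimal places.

Mean ȳ = (-1.7 + 12.6 − 14.2 − 2.2 + 6.0 + 3.5 − 7.3 + 5.2 − 7.0 + 2.4 − 0.9)/11 = -0.3273
Numerator Σ_{t=1}^{9}(y_t−ȳ)(y_{t+2}−ȳ) = -57.6506
Denominator Σ(y_t−ȳ)² = 551.1018
r_2 = -57.6506 / 551.1018 = -0.105

-0.105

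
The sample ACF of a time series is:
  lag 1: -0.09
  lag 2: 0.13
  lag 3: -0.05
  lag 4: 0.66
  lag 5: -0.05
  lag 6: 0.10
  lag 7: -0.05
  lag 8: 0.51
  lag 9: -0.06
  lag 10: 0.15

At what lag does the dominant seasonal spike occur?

4

The largest autocorrelation is r_4 = 0.66, with a weaker echo at lag 8 (0.51); the remaining lags stay at or below 0.15.
The dominant spike at lag 4 indicates a seasonal period of 4.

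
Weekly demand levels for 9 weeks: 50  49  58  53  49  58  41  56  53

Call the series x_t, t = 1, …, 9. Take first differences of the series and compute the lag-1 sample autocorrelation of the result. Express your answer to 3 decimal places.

First differences Δx: -1, 9, -5, -4, 9, -17, 15, -3
Mean of differences = 0.3750
Numerator Σ(Δx_t−Δx̄)(Δx_{t+1}−Δx̄) = -525.7656
Denominator Σ(Δx_t−Δx̄)² = 725.8750
r_1(Δx) = -525.7656 / 725.8750 = -0.724

-0.724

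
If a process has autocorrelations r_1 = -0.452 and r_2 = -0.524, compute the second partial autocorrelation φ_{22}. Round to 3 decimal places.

φ_{22} = (r_2 − r_1²) / (1 − r_1²)
r_1² = (-0.452)² = 0.204304
Numerator = -0.524 − 0.2043 = -0.7283; denominator = 1 − 0.2043 = 0.7957
φ_{22} = -0.7283 / 0.7957 = -0.915

-0.915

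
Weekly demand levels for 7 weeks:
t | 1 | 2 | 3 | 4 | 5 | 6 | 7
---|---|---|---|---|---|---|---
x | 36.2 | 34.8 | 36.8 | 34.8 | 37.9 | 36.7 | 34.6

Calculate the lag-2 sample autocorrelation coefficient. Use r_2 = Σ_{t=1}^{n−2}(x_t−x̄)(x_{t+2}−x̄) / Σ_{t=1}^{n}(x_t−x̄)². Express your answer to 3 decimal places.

-0.035

Mean x̄ = (36.2 + 34.8 + 36.8 + 34.8 + 37.9 + 36.7 + 34.6)/7 = 35.9714
Deviations from mean: 0.2286, -1.1714, 0.8286, -1.1714, 1.9286, 0.7286, -1.3714
Σ(x_t−x̄)(x_{t+2}−x̄) = (0.1894) + (1.3722) + (1.5980) + (-0.8535) + (-2.6449) = -0.3388
Denominator Σ(x_t−x̄)² = 9.6143
r_2 = -0.3388 / 9.6143 = -0.035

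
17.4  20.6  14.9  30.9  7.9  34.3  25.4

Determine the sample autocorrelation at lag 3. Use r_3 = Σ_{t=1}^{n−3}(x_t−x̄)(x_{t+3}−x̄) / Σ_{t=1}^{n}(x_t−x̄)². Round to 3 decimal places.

Mean x̄ = (17.4 + 20.6 + 14.9 + 30.9 + 7.9 + 34.3 + 25.4)/7 = 21.6286
Σ(x_t−x̄)(x_{t+3}−x̄) = (-39.2049) + (14.1208) + (-85.2606) + (34.9665) = -75.3782
Denominator Σ(x_t−x̄)² = 513.4343
r_3 = -75.3782 / 513.4343 = -0.147

-0.147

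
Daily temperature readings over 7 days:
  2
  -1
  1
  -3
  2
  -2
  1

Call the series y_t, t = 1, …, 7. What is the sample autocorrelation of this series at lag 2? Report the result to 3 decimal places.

0.625

Mean ȳ = (2 − 1 + 1 − 3 + 2 − 2 + 1)/7 = 0.0000
Deviations from mean: 2.0000, -1.0000, 1.0000, -3.0000, 2.0000, -2.0000, 1.0000
Σ(y_t−ȳ)(y_{t+2}−ȳ) = (2.0000) + (3.0000) + (2.0000) + (6.0000) + (2.0000) = 15.0000
Denominator Σ(y_t−ȳ)² = 24.0000
r_2 = 15.0000 / 24.0000 = 0.625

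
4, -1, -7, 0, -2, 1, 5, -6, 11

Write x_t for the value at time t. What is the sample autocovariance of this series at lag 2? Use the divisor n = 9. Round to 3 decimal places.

2.894

Mean x̄ = (4 − 1 − 7 + 0 − 2 + 1 + 5 − 6 + 11)/9 = 0.5556
Σ_{t=1}^{7}(x_t−x̄)(x_{t+2}−x̄) = 26.0494
γ_2 = 26.0494 / 9 = 2.894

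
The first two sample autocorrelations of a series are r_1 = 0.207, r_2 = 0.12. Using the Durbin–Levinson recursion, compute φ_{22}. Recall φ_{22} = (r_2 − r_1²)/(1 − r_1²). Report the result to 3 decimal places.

0.081

φ_{22} = (r_2 − r_1²) / (1 − r_1²)
r_1² = (0.207)² = 0.042849
Numerator = 0.12 − 0.0428 = 0.0772; denominator = 1 − 0.0428 = 0.9572
φ_{22} = 0.0772 / 0.9572 = 0.081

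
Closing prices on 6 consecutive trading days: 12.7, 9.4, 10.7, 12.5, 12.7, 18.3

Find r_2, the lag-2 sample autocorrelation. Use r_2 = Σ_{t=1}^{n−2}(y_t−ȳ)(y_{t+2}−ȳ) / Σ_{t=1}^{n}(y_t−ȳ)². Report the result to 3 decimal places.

Mean ȳ = (12.7 + 9.4 + 10.7 + 12.5 + 12.7 + 18.3)/6 = 12.7167
Σ(y_t−ȳ)(y_{t+2}−ȳ) = (0.0336) + (0.7186) + (0.0336) + (-1.2097) = -0.4239
Denominator Σ(y_t−ȳ)² = 46.2883
r_2 = -0.4239 / 46.2883 = -0.009

-0.009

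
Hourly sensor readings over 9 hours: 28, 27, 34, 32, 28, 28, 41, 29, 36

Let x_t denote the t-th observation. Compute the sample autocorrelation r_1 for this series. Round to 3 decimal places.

-0.289

Mean x̄ = (28 + 27 + 34 + 32 + 28 + 28 + 41 + 29 + 36)/9 = 31.4444
Numerator Σ_{t=1}^{8}(x_t−x̄)(x_{t+1}−x̄) = -52.0864
Denominator Σ(x_t−x̄)² = 180.2222
r_1 = -52.0864 / 180.2222 = -0.289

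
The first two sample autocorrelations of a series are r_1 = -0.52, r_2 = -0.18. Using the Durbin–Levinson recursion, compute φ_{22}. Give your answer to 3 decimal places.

φ_{22} = (r_2 − r_1²) / (1 − r_1²)
r_1² = (-0.52)² = 0.2704
Numerator = -0.18 − 0.2704 = -0.4504; denominator = 1 − 0.2704 = 0.7296
φ_{22} = -0.4504 / 0.7296 = -0.617

-0.617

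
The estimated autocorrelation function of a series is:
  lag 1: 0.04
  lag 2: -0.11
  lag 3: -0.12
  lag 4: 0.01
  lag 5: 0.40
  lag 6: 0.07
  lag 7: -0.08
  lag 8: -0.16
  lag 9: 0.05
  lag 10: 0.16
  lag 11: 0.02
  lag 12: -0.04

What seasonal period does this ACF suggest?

The largest autocorrelation is r_5 = 0.40, with a weaker echo at lag 10 (0.16); the remaining lags stay at or below 0.07.
The dominant spike at lag 5 indicates a seasonal period of 5.

5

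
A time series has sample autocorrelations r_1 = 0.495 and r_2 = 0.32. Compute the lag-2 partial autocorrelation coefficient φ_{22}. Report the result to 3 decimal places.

φ_{22} = (r_2 − r_1²) / (1 − r_1²)
r_1² = (0.495)² = 0.245025
Numerator = 0.32 − 0.2450 = 0.0750; denominator = 1 − 0.2450 = 0.7550
φ_{22} = 0.0750 / 0.7550 = 0.099

0.099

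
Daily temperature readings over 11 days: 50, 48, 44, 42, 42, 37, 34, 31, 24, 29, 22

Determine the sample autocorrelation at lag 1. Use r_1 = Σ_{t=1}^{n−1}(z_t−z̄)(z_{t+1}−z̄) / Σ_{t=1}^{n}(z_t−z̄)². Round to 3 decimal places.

Mean z̄ = (50 + 48 + 44 + 42 + 42 + 37 + 34 + 31 + 24 + 29 + 22)/11 = 36.6364
Numerator Σ_{t=1}^{10}(z_t−z̄)(z_{t+1}−z̄) = 599.1405
Denominator Σ(z_t−z̄)² = 890.5455
r_1 = 599.1405 / 890.5455 = 0.673

0.673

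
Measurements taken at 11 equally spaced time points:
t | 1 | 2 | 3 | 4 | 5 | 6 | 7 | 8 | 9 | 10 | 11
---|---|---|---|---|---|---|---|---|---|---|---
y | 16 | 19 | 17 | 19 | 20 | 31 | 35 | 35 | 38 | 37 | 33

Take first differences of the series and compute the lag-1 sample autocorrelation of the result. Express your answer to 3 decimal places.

0.095

First differences Δy: 3, -2, 2, 1, 11, 4, 0, 3, -1, -4
Mean of differences = 1.7000
Numerator Σ(Δy_t−Δȳ)(Δy_{t+1}−Δȳ) = 14.5100
Denominator Σ(Δy_t−Δȳ)² = 152.1000
r_1(Δy) = 14.5100 / 152.1000 = 0.095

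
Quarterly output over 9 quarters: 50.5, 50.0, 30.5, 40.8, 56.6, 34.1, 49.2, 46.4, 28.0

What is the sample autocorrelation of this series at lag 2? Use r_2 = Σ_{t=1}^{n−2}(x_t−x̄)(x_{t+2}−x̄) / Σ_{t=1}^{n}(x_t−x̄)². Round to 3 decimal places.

-0.371

Mean x̄ = (50.5 + 50.0 + 30.5 + 40.8 + 56.6 + 34.1 + 49.2 + 46.4 + 28.0)/9 = 42.9000
Numerator Σ_{t=1}^{7}(x_t−x̄)(x_{t+2}−x̄) = -298.9100
Denominator Σ(x_t−x̄)² = 805.4200
r_2 = -298.9100 / 805.4200 = -0.371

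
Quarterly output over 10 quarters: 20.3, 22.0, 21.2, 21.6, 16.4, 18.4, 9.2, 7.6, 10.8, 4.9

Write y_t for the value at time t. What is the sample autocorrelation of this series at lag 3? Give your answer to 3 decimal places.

Mean ȳ = (20.3 + 22.0 + 21.2 + 21.6 + 16.4 + 18.4 + 9.2 + 7.6 + 10.8 + 4.9)/10 = 15.2400
Numerator Σ_{t=1}^{7}(y_t−ȳ)(y_{t+3}−ȳ) = 60.0032
Denominator Σ(y_t−ȳ)² = 380.0840
r_3 = 60.0032 / 380.0840 = 0.158

0.158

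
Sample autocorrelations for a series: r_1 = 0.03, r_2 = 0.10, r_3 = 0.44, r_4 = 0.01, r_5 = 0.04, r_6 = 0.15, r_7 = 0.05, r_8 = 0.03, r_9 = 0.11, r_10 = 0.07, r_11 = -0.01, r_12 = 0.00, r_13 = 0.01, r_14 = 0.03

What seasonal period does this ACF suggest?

The largest autocorrelation is r_3 = 0.44, with a weaker echo at lag 6 (0.15); the remaining lags stay at or below 0.11.
The dominant spike at lag 3 indicates a seasonal period of 3.

3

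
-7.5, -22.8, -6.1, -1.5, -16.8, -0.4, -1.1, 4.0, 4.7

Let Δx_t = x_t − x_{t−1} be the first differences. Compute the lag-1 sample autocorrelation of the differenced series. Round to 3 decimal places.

-0.530

First differences Δx: -15.3, 16.7, 4.6, -15.3, 16.4, -0.7, 5.1, 0.7
Mean of differences = 1.5250
Numerator Σ(Δx_t−Δx̄)(Δx_{t+1}−Δx̄) = -554.6656
Denominator Σ(Δx_t−Δx̄)² = 1045.5750
r_1(Δx) = -554.6656 / 1045.5750 = -0.530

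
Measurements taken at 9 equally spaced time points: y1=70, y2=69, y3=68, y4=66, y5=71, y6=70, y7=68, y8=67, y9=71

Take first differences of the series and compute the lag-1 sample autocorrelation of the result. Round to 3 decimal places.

-0.223

First differences Δy: -1, -1, -2, 5, -1, -2, -1, 4
Mean of differences = 0.1250
Numerator Σ(Δy_t−Δȳ)(Δy_{t+1}−Δȳ) = -11.7656
Denominator Σ(Δy_t−Δȳ)² = 52.8750
r_1(Δy) = -11.7656 / 52.8750 = -0.223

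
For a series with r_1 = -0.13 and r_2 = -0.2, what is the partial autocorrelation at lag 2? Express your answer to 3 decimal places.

φ_{22} = (r_2 − r_1²) / (1 − r_1²)
r_1² = (-0.13)² = 0.0169
Numerator = -0.2 − 0.0169 = -0.2169; denominator = 1 − 0.0169 = 0.9831
φ_{22} = -0.2169 / 0.9831 = -0.221

-0.221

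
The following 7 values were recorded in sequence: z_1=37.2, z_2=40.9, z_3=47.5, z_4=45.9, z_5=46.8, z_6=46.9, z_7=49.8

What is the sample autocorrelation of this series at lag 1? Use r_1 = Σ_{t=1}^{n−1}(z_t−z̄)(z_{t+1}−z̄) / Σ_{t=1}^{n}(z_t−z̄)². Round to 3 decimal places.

0.333

Mean z̄ = (37.2 + 40.9 + 47.5 + 45.9 + 46.8 + 46.9 + 49.8)/7 = 45.0000
Deviations from mean: -7.8000, -4.1000, 2.5000, 0.9000, 1.8000, 1.9000, 4.8000
Σ(z_t−z̄)(z_{t+1}−z̄) = (31.9800) + (-10.2500) + (2.2500) + (1.6200) + (3.4200) + (9.1200) = 38.1400
Denominator Σ(z_t−z̄)² = 114.6000
r_1 = 38.1400 / 114.6000 = 0.333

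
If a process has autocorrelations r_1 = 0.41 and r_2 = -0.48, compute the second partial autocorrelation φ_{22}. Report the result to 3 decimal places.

φ_{22} = (r_2 − r_1²) / (1 − r_1²)
r_1² = (0.41)² = 0.1681
Numerator = -0.48 − 0.1681 = -0.6481; denominator = 1 − 0.1681 = 0.8319
φ_{22} = -0.6481 / 0.8319 = -0.779

-0.779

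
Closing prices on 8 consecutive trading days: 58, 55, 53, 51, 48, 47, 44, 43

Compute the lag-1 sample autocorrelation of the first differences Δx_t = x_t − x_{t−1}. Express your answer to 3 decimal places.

First differences Δx: -3, -2, -2, -3, -1, -3, -1
Mean of differences = -2.1429
Numerator Σ(Δx_t−Δx̄)(Δx_{t+1}−Δx̄) = -3.1633
Denominator Σ(Δx_t−Δx̄)² = 4.8571
r_1(Δx) = -3.1633 / 4.8571 = -0.651

-0.651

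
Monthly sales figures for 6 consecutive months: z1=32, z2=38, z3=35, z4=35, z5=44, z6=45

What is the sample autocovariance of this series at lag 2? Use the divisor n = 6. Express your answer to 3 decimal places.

Mean z̄ = (32 + 38 + 35 + 35 + 44 + 45)/6 = 38.1667
Σ_{t=1}^{4}(z_t−z̄)(z_{t+2}−z̄) = -20.0556
γ_2 = -20.0556 / 6 = -3.343

-3.343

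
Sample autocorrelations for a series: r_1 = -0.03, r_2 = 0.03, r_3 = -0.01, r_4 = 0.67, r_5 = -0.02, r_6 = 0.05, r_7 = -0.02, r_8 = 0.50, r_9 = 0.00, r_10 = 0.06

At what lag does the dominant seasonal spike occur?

The largest autocorrelation is r_4 = 0.67, with a weaker echo at lag 8 (0.50); the remaining lags stay at or below 0.06.
The dominant spike at lag 4 indicates a seasonal period of 4.

4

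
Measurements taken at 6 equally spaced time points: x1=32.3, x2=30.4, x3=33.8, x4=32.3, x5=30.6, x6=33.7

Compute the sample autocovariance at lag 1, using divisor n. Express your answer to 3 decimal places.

-0.915

Mean x̄ = (32.3 + 30.4 + 33.8 + 32.3 + 30.6 + 33.7)/6 = 32.1833
Deviations: 0.1167, -1.7833, 1.6167, 0.1167, -1.5833, 1.5167
Σ_{t=1}^{5}(x_t−x̄)(x_{t+1}−x̄) = -5.4886
γ_1 = -5.4886 / 6 = -0.915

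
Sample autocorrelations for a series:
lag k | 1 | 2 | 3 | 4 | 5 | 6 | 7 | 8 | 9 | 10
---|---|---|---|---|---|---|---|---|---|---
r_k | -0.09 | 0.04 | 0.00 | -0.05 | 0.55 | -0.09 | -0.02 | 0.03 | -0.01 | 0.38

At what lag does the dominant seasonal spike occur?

The largest autocorrelation is r_5 = 0.55, with a weaker echo at lag 10 (0.38); the remaining lags stay at or below 0.04.
The dominant spike at lag 5 indicates a seasonal period of 5.

5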